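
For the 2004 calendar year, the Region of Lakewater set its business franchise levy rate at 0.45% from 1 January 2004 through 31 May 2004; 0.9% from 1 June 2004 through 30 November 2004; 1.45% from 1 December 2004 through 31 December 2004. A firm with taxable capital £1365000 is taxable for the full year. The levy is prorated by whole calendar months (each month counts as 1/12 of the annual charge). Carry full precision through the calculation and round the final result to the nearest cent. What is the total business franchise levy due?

£10351.25

1 January – 31 May 2004: 5 months at 0.45% → £1365000 × 0.45% × 5/12 = £2559.3750
1 June – 30 November 2004: 6 months at 0.9% → £1365000 × 0.9% × 6/12 = £6142.5000
1 December – 31 December 2004: 1 month at 1.45% → £1365000 × 1.45% × 1/12 = £1649.3750
Total = £10351.2500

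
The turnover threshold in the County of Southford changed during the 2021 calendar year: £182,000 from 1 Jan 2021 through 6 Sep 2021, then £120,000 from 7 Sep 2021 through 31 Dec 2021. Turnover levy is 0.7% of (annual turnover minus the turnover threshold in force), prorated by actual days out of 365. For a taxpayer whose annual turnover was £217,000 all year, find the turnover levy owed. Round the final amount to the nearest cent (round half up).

£382.93

1 Jan – 6 Sep 2021: 249 days, exemption £182,000 → (£217,000 − £182,000) × 0.7% × 249/365 = £167.1370
7 Sep – 31 Dec 2021: 116 days, exemption £120,000 → (£217,000 − £120,000) × 0.7% × 116/365 = £215.7918
Total = £382.9288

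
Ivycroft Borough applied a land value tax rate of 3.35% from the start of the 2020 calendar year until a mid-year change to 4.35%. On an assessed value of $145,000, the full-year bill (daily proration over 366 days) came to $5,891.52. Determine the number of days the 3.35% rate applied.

105 days

Let d = days at the first rate; then 366 − d days at the second rate.
$145,000 × [3.35%·d + 4.35%·(366−d)] / 366 = $5,891.52
Solving gives d = 105, so the new rate took effect on April 15, 2020.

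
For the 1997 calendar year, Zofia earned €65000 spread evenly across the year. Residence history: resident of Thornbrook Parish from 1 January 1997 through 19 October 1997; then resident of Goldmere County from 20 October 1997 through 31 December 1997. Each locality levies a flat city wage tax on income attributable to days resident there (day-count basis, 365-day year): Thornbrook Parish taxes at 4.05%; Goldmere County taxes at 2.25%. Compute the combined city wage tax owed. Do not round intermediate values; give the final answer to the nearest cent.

€2398.50

Thornbrook Parish, 1 January – 19 October 1997: 292 days → €65000 × 4.05% × 292/365 = €2106.0000
Goldmere County, 20 October – 31 December 1997: 73 days → €65000 × 2.25% × 73/365 = €292.5000
Total = €2398.5000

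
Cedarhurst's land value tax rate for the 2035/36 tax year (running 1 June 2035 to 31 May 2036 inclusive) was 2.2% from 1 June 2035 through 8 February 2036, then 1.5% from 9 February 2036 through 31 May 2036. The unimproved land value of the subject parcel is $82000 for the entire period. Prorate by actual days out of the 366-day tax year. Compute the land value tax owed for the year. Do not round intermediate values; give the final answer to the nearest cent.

1 June 2035 – 8 February 2036: 253 days at 2.2% → $82000 × 2.2% × 253/366 = $1247.0273
9 February – 31 May 2036: 113 days at 1.5% → $82000 × 1.5% × 113/366 = $379.7541
Total = $1626.7814

$1626.78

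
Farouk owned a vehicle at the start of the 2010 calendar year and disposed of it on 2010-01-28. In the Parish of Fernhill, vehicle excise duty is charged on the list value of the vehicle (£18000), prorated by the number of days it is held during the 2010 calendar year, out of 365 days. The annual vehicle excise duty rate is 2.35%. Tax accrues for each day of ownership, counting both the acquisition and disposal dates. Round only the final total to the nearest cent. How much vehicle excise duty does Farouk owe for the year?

£32.45

Days held (2010-01-01 to 2010-01-28): 28 out of 365
Tax = £18000 × 2.35% × 28/365 = £32.4493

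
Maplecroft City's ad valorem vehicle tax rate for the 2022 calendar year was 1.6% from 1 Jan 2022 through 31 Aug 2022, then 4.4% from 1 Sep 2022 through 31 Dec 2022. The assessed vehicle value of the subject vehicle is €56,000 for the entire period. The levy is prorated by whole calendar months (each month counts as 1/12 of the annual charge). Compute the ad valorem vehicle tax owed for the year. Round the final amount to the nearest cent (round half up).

1 Jan – 31 Aug 2022: 8 months at 1.6% → €56,000 × 1.6% × 8/12 = €597.3333
1 Sep – 31 Dec 2022: 4 months at 4.4% → €56,000 × 4.4% × 4/12 = €821.3333
Total = €1,418.6667

€1,418.67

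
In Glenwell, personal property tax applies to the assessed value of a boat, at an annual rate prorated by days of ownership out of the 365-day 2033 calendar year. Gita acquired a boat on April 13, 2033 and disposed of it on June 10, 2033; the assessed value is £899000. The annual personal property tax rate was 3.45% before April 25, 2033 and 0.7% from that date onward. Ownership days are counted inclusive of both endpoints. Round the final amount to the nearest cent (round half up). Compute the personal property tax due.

£1830.02

April 13 – April 24, 2033: 12 days at 3.45% → £899000 × 3.45% × 12/365 = £1019.6877
April 25 – June 10, 2033: 47 days at 0.7% → £899000 × 0.7% × 47/365 = £810.3315
Total = £1830.0192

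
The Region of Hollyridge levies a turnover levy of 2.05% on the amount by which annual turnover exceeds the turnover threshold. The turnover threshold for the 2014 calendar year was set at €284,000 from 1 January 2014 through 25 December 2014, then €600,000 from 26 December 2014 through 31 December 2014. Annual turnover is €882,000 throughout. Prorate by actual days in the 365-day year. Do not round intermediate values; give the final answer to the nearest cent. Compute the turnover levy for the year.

1 January – 25 December 2014: 359 days, exemption €284,000 → (€882,000 − €284,000) × 2.05% × 359/365 = €12,057.4822
26 December – 31 December 2014: 6 days, exemption €600,000 → (€882,000 − €600,000) × 2.05% × 6/365 = €95.0301
Total = €12,152.5123

€12,152.51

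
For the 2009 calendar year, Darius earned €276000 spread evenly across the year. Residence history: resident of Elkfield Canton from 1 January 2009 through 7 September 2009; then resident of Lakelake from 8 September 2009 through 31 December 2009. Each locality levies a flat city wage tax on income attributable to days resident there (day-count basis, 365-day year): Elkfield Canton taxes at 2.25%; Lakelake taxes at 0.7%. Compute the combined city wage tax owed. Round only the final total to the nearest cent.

€4862.14

Elkfield Canton, 1 January – 7 September 2009: 250 days → €276000 × 2.25% × 250/365 = €4253.4247
Lakelake, 8 September – 31 December 2009: 115 days → €276000 × 0.7% × 115/365 = €608.7123
Total = €4862.1370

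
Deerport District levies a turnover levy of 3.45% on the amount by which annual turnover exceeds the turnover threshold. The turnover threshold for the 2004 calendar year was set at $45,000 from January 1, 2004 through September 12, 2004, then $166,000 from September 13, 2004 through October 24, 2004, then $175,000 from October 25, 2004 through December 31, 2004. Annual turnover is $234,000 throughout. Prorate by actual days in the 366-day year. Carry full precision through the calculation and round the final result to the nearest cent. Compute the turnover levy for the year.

$5,208.18

January 1 – September 12, 2004: 256 days, exemption $45,000 → ($234,000 − $45,000) × 3.45% × 256/366 = $4,560.7869
September 13 – October 24, 2004: 42 days, exemption $166,000 → ($234,000 − $166,000) × 3.45% × 42/366 = $269.2131
October 25 – December 31, 2004: 68 days, exemption $175,000 → ($234,000 − $175,000) × 3.45% × 68/366 = $378.1803
Total = $5,208.1803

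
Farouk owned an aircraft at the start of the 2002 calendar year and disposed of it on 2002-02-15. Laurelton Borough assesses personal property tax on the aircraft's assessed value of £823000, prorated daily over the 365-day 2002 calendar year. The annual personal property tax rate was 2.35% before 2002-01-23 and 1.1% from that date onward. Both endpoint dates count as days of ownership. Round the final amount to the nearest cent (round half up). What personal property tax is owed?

£1760.99

2002-01-01 to 2002-01-22: 22 days at 2.35% → £823000 × 2.35% × 22/365 = £1165.7288
2002-01-23 to 2002-02-15: 24 days at 1.1% → £823000 × 1.1% × 24/365 = £595.2658
Total = £1760.9945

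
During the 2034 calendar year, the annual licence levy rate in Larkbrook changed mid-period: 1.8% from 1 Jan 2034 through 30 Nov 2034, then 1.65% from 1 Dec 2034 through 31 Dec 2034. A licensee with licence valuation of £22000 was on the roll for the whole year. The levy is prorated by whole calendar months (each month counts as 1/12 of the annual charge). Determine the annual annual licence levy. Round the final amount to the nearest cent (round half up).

1 Jan – 30 Nov 2034: 11 months at 1.8% → £22000 × 1.8% × 11/12 = £363.0000
1 Dec – 31 Dec 2034: 1 month at 1.65% → £22000 × 1.65% × 1/12 = £30.2500
Total = £393.2500

£393.25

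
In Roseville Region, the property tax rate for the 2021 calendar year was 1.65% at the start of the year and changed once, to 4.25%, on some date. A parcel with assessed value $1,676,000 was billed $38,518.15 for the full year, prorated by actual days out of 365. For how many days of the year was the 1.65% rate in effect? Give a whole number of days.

Let d = days at the first rate; then 365 − d days at the second rate.
$1,676,000 × [1.65%·d + 4.25%·(365−d)] / 365 = $38,518.15
Solving gives d = 274, so the new rate took effect on 2 Oct 2021.

274 days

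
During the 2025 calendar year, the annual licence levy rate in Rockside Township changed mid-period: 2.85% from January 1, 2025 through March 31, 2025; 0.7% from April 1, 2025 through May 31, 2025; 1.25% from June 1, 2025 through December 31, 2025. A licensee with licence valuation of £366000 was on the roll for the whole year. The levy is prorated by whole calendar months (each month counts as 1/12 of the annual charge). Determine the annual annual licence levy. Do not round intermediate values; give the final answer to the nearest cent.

January 1 – March 31, 2025: 3 months at 2.85% → £366000 × 2.85% × 3/12 = £2607.7500
April 1 – May 31, 2025: 2 months at 0.7% → £366000 × 0.7% × 2/12 = £427.0000
June 1 – December 31, 2025: 7 months at 1.25% → £366000 × 1.25% × 7/12 = £2668.7500
Total = £5703.5000

£5703.50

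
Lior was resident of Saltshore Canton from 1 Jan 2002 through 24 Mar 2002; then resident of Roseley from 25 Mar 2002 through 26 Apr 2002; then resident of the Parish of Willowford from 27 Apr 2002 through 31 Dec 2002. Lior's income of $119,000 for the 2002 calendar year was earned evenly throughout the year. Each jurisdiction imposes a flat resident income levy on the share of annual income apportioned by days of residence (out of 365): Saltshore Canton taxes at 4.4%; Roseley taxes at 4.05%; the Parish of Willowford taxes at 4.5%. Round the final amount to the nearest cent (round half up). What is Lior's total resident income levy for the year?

$5,279.52

Saltshore Canton, 1 Jan – 24 Mar 2002: 83 days → $119,000 × 4.4% × 83/365 = $1,190.6521
Roseley, 25 Mar – 26 Apr 2002: 33 days → $119,000 × 4.05% × 33/365 = $435.7356
The Parish of Willowford, 27 Apr – 31 Dec 2002: 249 days → $119,000 × 4.5% × 249/365 = $3,653.1370
Total = $5,279.5247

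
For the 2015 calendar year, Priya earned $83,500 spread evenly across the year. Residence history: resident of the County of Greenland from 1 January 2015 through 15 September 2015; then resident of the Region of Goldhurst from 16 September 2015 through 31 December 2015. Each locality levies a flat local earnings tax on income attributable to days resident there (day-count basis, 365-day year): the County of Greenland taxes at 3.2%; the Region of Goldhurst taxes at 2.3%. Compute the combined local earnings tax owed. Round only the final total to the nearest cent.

The County of Greenland, 1 January – 15 September 2015: 258 days → $83,500 × 3.2% × 258/365 = $1,888.7014
The Region of Goldhurst, 16 September – 31 December 2015: 107 days → $83,500 × 2.3% × 107/365 = $562.9959
Total = $2,451.6973

$2,451.70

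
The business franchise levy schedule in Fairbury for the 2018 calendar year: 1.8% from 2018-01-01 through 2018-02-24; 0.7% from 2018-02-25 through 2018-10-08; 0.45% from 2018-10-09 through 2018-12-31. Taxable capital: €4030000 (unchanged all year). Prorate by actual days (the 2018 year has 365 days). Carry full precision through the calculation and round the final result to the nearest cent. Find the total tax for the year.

€32571.23

2018-01-01 to 2018-02-24: 55 days at 1.8% → €4030000 × 1.8% × 55/365 = €10930.6849
2018-02-25 to 2018-10-08: 226 days at 0.7% → €4030000 × 0.7% × 226/365 = €17467.0137
2018-10-09 to 2018-12-31: 84 days at 0.45% → €4030000 × 0.45% × 84/365 = €4173.5342
Total = €32571.2329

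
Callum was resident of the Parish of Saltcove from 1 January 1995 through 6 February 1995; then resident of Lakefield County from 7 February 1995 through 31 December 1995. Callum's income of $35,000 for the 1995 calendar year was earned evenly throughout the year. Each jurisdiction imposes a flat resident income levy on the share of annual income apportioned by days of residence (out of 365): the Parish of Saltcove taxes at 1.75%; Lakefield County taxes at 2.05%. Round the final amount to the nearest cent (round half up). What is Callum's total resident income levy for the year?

$706.86

The Parish of Saltcove, 1 January – 6 February 1995: 37 days → $35,000 × 1.75% × 37/365 = $62.0890
Lakefield County, 7 February – 31 December 1995: 328 days → $35,000 × 2.05% × 328/365 = $644.7671
Total = $706.8562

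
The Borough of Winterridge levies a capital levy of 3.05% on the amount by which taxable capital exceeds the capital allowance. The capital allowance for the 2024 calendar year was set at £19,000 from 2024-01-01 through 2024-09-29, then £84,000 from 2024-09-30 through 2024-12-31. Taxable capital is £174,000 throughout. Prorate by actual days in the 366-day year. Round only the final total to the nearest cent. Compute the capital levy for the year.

2024-01-01 to 2024-09-29: 273 days, exemption £19,000 → (£174,000 − £19,000) × 3.05% × 273/366 = £3,526.2500
2024-09-30 to 2024-12-31: 93 days, exemption £84,000 → (£174,000 − £84,000) × 3.05% × 93/366 = £697.5000
Total = £4,223.7500

£4,223.75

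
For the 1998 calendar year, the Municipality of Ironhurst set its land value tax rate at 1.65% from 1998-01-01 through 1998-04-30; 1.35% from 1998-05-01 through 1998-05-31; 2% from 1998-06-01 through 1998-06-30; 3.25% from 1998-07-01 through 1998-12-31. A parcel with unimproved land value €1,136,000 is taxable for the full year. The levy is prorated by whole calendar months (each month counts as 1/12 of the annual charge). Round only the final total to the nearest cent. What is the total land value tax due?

€27,879.33

1998-01-01 to 1998-04-30: 4 months at 1.65% → €1,136,000 × 1.65% × 4/12 = €6,248.0000
1998-05-01 to 1998-05-31: 1 month at 1.35% → €1,136,000 × 1.35% × 1/12 = €1,278.0000
1998-06-01 to 1998-06-30: 1 month at 2% → €1,136,000 × 2% × 1/12 = €1,893.3333
1998-07-01 to 1998-12-31: 6 months at 3.25% → €1,136,000 × 3.25% × 6/12 = €18,460.0000
Total = €27,879.3333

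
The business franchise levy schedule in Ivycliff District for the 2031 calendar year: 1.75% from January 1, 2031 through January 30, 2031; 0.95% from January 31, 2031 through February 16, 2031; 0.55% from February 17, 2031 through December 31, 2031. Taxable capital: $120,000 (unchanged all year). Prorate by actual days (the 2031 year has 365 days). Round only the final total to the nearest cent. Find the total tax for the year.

January 1 – January 30, 2031: 30 days at 1.75% → $120,000 × 1.75% × 30/365 = $172.6027
January 31 – February 16, 2031: 17 days at 0.95% → $120,000 × 0.95% × 17/365 = $53.0959
February 17 – December 31, 2031: 318 days at 0.55% → $120,000 × 0.55% × 318/365 = $575.0137
Total = $800.7123

$800.71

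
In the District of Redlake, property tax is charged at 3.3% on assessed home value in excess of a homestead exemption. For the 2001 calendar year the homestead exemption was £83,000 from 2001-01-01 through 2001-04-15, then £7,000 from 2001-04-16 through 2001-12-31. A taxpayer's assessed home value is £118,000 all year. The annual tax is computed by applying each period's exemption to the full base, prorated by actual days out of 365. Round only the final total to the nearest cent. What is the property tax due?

£2,941.52

2001-01-01 to 2001-04-15: 105 days, exemption £83,000 → (£118,000 − £83,000) × 3.3% × 105/365 = £332.2603
2001-04-16 to 2001-12-31: 260 days, exemption £7,000 → (£118,000 − £7,000) × 3.3% × 260/365 = £2,609.2603
Total = £2,941.5205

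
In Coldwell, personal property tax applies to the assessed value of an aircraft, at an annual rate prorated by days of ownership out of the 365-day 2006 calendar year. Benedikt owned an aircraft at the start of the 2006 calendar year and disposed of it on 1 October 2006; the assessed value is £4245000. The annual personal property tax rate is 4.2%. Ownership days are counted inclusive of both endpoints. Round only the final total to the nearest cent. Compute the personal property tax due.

Days held (1 January – 1 October 2006): 274 out of 365
Tax = £4245000 × 4.2% × 274/365 = £133839.6164

£133839.62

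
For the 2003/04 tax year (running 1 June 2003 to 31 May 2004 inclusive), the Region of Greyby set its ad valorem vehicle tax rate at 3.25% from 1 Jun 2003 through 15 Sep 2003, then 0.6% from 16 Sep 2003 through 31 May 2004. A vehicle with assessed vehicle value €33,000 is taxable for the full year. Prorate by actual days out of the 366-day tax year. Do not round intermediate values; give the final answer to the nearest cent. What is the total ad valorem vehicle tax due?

€453.66

1 Jun – 15 Sep 2003: 107 days at 3.25% → €33,000 × 3.25% × 107/366 = €313.5451
16 Sep 2003 – 31 May 2004: 259 days at 0.6% → €33,000 × 0.6% × 259/366 = €140.1148
Total = €453.6598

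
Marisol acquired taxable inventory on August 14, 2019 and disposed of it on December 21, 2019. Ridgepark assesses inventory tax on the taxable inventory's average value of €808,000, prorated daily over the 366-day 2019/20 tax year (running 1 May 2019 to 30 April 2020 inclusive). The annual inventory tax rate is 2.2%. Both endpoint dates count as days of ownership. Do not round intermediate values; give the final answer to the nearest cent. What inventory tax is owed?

€6,313.88

Days held (August 14 – December 21, 2019): 130 out of 366
Tax = €808,000 × 2.2% × 130/366 = €6,313.8798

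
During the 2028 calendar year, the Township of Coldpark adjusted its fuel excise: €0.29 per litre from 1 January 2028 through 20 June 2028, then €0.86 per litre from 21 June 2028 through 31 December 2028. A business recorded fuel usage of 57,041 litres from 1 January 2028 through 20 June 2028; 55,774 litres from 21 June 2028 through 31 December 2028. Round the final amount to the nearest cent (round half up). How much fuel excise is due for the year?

1 January – 20 June 2028: 57,041 litres at €0.29/litre → €16,541.89
21 June – 31 December 2028: 55,774 litres at €0.86/litre → €47,965.64

€64,507.53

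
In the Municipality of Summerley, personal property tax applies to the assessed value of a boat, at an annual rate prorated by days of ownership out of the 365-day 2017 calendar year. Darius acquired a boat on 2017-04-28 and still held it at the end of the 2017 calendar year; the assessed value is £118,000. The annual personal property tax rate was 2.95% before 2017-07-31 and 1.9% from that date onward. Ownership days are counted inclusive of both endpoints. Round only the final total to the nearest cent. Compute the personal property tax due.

£1,842.42

2017-04-28 to 2017-07-30: 94 days at 2.95% → £118,000 × 2.95% × 94/365 = £896.4767
2017-07-31 to 2017-12-31: 154 days at 1.9% → £118,000 × 1.9% × 154/365 = £945.9397
Total = £1,842.4164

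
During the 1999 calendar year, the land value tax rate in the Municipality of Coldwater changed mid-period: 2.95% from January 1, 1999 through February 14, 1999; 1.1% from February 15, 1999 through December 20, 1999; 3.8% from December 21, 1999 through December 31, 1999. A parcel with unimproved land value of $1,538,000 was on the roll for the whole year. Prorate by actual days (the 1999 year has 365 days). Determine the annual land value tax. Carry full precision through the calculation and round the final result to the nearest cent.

$21,677.37

January 1 – February 14, 1999: 45 days at 2.95% → $1,538,000 × 2.95% × 45/365 = $5,593.6849
February 15 – December 20, 1999: 309 days at 1.1% → $1,538,000 × 1.1% × 309/365 = $14,322.3616
December 21 – December 31, 1999: 11 days at 3.8% → $1,538,000 × 3.8% × 11/365 = $1,761.3260
Total = $21,677.3726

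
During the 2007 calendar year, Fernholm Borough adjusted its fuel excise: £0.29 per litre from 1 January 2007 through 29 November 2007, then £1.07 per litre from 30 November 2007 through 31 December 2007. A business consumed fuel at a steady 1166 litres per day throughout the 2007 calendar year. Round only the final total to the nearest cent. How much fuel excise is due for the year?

£152,524.46

1 January – 29 November 2007: 333 days × 1166 litres/day = 388,278 litres at £0.29/litre → £112,600.62
30 November – 31 December 2007: 32 days × 1166 litres/day = 37,312 litres at £1.07/litre → £39,923.84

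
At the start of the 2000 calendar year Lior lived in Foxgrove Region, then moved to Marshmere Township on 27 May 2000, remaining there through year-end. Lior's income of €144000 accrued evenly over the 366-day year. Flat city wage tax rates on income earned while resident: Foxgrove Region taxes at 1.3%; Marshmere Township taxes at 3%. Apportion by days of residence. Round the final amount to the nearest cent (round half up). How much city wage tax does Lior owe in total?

Foxgrove Region, 1 Jan – 26 May 2000: 147 days → €144000 × 1.3% × 147/366 = €751.8689
Marshmere Township, 27 May – 31 Dec 2000: 219 days → €144000 × 3% × 219/366 = €2584.9180
Total = €3336.7869

€3336.79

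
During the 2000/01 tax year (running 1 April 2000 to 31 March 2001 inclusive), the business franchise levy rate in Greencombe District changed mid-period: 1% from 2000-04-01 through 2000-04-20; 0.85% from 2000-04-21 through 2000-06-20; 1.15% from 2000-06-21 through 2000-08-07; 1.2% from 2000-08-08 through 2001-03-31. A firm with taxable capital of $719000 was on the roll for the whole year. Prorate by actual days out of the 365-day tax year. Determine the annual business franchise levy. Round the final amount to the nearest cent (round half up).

2000-04-01 to 2000-04-20: 20 days at 1% → $719000 × 1% × 20/365 = $393.9726
2000-04-21 to 2000-06-20: 61 days at 0.85% → $719000 × 0.85% × 61/365 = $1021.3740
2000-06-21 to 2000-08-07: 48 days at 1.15% → $719000 × 1.15% × 48/365 = $1087.3644
2000-08-08 to 2001-03-31: 236 days at 1.2% → $719000 × 1.2% × 236/365 = $5578.6521
Total = $8081.3630

$8081.36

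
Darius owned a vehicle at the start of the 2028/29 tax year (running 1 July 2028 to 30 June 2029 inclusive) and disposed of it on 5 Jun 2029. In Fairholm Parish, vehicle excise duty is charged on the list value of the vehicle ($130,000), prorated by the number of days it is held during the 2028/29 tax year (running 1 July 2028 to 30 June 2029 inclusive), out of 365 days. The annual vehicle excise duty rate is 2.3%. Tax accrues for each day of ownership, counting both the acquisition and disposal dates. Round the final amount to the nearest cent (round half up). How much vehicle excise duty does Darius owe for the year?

$2,785.21

Days held (1 Jul 2028 – 5 Jun 2029): 340 out of 365
Tax = $130,000 × 2.3% × 340/365 = $2,785.2055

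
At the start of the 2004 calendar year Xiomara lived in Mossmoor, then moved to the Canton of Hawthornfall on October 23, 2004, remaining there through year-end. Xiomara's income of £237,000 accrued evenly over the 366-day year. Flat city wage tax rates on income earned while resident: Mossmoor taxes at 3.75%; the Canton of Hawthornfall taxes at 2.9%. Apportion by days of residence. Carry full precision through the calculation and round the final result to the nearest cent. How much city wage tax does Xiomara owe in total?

£8,502.21

Mossmoor, January 1 – October 22, 2004: 296 days → £237,000 × 3.75% × 296/366 = £7,187.7049
The Canton of Hawthornfall, October 23 – December 31, 2004: 70 days → £237,000 × 2.9% × 70/366 = £1,314.5082
Total = £8,502.2131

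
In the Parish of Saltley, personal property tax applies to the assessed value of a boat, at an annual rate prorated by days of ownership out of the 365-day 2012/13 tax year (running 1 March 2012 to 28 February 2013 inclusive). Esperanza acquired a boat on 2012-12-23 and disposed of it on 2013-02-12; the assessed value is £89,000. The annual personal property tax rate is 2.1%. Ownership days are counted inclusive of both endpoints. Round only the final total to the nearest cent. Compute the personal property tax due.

£266.27

Days held (2012-12-23 to 2013-02-12): 52 out of 365
Tax = £89,000 × 2.1% × 52/365 = £266.2685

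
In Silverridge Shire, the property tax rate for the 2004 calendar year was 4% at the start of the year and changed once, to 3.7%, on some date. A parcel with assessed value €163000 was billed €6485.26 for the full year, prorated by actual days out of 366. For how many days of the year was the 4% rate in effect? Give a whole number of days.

Let d = days at the first rate; then 366 − d days at the second rate.
€163000 × [4%·d + 3.7%·(366−d)] / 366 = €6485.26
Solving gives d = 340, so the new rate took effect on 6 December 2004.

340 days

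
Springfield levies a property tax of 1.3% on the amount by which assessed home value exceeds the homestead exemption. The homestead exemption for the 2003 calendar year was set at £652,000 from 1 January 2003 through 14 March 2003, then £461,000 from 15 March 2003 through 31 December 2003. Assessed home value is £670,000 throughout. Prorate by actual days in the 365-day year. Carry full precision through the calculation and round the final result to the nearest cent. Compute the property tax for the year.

£2,220.40

1 January – 14 March 2003: 73 days, exemption £652,000 → (£670,000 − £652,000) × 1.3% × 73/365 = £46.8000
15 March – 31 December 2003: 292 days, exemption £461,000 → (£670,000 − £461,000) × 1.3% × 292/365 = £2,173.6000
Total = £2,220.4000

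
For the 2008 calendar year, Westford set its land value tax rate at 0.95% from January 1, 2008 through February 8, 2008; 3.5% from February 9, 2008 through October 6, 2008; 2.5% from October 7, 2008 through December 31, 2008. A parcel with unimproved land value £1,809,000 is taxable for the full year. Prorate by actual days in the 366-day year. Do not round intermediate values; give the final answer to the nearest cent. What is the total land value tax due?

£54,148.91

January 1 – February 8, 2008: 39 days at 0.95% → £1,809,000 × 0.95% × 39/366 = £1,831.2418
February 9 – October 6, 2008: 241 days at 3.5% → £1,809,000 × 3.5% × 241/366 = £41,691.0246
October 7 – December 31, 2008: 86 days at 2.5% → £1,809,000 × 2.5% × 86/366 = £10,626.6393
Total = £54,148.9057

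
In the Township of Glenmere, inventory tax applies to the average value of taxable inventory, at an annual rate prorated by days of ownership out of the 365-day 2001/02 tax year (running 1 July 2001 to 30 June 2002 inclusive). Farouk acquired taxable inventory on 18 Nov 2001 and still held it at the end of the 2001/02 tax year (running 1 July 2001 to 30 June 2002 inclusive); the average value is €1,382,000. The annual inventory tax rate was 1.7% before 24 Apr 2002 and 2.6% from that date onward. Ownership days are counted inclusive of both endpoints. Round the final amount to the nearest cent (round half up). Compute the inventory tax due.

€16,799.82

18 Nov 2001 – 23 Apr 2002: 157 days at 1.7% → €1,382,000 × 1.7% × 157/365 = €10,105.6384
24 Apr – 30 Jun 2002: 68 days at 2.6% → €1,382,000 × 2.6% × 68/365 = €6,694.1808
Total = €16,799.8192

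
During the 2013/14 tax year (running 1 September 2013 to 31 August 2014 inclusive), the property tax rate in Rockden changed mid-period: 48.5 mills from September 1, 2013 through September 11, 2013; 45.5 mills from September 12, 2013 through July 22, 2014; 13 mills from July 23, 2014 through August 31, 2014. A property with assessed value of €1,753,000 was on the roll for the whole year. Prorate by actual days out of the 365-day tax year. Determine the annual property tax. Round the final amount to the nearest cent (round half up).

€73,676.43

September 1 – September 11, 2013: 11 days at 48.5 mills → €1,753,000 × 4.85% × 11/365 = €2,562.2616
September 12, 2013 – July 22, 2014: 314 days at 45.5 mills → €1,753,000 × 4.55% × 314/365 = €68,616.7425
July 23 – August 31, 2014: 40 days at 13 mills → €1,753,000 × 1.3% × 40/365 = €2,497.4247
Total = €73,676.4288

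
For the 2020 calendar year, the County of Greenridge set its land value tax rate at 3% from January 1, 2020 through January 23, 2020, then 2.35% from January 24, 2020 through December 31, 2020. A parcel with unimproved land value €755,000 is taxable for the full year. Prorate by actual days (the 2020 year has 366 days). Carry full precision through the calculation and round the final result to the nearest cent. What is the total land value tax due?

January 1 – January 23, 2020: 23 days at 3% → €755,000 × 3% × 23/366 = €1,423.3607
January 24 – December 31, 2020: 343 days at 2.35% → €755,000 × 2.35% × 343/366 = €16,627.5342
Total = €18,050.8948

€18,050.89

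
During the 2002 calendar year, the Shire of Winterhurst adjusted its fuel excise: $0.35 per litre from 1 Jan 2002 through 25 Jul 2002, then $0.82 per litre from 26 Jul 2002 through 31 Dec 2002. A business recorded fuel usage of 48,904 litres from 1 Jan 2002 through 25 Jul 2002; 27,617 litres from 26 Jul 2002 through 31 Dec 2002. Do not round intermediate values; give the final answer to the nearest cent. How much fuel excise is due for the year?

1 Jan – 25 Jul 2002: 48,904 litres at $0.35/litre → $17,116.40
26 Jul – 31 Dec 2002: 27,617 litres at $0.82/litre → $22,645.94

$39,762.34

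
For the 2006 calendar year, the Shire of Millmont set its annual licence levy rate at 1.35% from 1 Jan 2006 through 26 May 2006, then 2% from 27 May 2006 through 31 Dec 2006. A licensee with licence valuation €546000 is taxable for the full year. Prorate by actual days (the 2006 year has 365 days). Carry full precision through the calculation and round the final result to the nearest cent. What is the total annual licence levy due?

1 Jan – 26 May 2006: 146 days at 1.35% → €546000 × 1.35% × 146/365 = €2948.4000
27 May – 31 Dec 2006: 219 days at 2% → €546000 × 2% × 219/365 = €6552.0000
Total = €9500.4000

€9500.40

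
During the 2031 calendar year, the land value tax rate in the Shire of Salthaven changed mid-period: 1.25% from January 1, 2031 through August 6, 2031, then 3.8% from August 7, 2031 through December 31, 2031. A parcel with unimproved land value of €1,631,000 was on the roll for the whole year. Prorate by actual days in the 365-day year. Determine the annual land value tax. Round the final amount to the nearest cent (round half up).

€37,137.65

January 1 – August 6, 2031: 218 days at 1.25% → €1,631,000 × 1.25% × 218/365 = €12,176.6438
August 7 – December 31, 2031: 147 days at 3.8% → €1,631,000 × 3.8% × 147/365 = €24,961.0027
Total = €37,137.6466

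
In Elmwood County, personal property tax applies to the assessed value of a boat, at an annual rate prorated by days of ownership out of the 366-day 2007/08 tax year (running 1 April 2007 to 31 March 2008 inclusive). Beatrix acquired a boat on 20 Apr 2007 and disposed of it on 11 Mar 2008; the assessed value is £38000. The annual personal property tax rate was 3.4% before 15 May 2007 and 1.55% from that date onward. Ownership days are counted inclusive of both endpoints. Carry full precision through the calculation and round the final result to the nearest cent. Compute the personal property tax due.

20 Apr – 14 May 2007: 25 days at 3.4% → £38000 × 3.4% × 25/366 = £88.2514
15 May 2007 – 11 Mar 2008: 302 days at 1.55% → £38000 × 1.55% × 302/366 = £486.0055
Total = £574.2568

£574.26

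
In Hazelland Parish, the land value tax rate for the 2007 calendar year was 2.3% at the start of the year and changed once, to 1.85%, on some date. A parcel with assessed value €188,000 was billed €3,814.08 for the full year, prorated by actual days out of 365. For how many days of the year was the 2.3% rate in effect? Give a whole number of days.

145 days

Let d = days at the first rate; then 365 − d days at the second rate.
€188,000 × [2.3%·d + 1.85%·(365−d)] / 365 = €3,814.08
Solving gives d = 145, so the new rate took effect on May 26, 2007.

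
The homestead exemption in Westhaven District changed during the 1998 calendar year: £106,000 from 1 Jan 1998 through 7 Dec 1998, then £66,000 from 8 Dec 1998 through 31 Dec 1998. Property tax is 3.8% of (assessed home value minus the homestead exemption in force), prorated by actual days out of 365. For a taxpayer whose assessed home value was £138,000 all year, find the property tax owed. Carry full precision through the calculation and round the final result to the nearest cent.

1 Jan – 7 Dec 1998: 341 days, exemption £106,000 → (£138,000 − £106,000) × 3.8% × 341/365 = £1,136.0438
8 Dec – 31 Dec 1998: 24 days, exemption £66,000 → (£138,000 − £66,000) × 3.8% × 24/365 = £179.9014
Total = £1,315.9452

£1,315.95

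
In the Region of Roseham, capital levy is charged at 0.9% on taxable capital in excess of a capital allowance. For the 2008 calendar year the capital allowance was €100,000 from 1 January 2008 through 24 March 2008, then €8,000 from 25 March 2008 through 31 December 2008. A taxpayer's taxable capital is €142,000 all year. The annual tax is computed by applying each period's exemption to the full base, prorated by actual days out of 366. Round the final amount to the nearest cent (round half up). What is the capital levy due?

€1,015.97

1 January – 24 March 2008: 84 days, exemption €100,000 → (€142,000 − €100,000) × 0.9% × 84/366 = €86.7541
25 March – 31 December 2008: 282 days, exemption €8,000 → (€142,000 − €8,000) × 0.9% × 282/366 = €929.2131
Total = €1,015.9672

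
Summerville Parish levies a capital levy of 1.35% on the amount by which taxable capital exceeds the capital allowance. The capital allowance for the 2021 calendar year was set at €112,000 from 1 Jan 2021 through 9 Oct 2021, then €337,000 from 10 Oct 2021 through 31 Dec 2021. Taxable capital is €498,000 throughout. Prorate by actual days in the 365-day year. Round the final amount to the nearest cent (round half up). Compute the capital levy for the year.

1 Jan – 9 Oct 2021: 282 days, exemption €112,000 → (€498,000 − €112,000) × 1.35% × 282/365 = €4,026.0329
10 Oct – 31 Dec 2021: 83 days, exemption €337,000 → (€498,000 − €337,000) × 1.35% × 83/365 = €494.2479
Total = €4,520.2808

€4,520.28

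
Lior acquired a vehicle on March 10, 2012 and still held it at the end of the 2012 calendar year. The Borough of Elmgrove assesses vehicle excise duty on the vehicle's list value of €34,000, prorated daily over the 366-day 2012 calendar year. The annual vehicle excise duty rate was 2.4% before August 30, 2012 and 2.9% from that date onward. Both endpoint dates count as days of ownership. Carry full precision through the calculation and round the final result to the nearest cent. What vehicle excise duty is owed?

March 10 – August 29, 2012: 173 days at 2.4% → €34,000 × 2.4% × 173/366 = €385.7049
August 30 – December 31, 2012: 124 days at 2.9% → €34,000 × 2.9% × 124/366 = €334.0546
Total = €719.7596

€719.76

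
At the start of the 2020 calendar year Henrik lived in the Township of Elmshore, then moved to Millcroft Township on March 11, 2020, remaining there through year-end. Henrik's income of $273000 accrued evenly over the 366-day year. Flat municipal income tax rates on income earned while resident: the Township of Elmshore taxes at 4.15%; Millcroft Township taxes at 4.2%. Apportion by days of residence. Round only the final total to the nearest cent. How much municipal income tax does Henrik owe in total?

$11439.89

The Township of Elmshore, January 1 – March 10, 2020: 70 days → $273000 × 4.15% × 70/366 = $2166.8443
Millcroft Township, March 11 – December 31, 2020: 296 days → $273000 × 4.2% × 296/366 = $9273.0492
Total = $11439.8934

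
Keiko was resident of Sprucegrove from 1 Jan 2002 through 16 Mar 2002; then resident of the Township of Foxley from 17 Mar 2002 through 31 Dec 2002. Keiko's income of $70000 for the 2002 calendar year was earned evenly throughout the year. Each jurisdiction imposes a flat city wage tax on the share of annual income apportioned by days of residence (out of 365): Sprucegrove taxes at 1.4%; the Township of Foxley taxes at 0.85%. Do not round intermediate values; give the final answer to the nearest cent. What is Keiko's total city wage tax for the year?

$674.11

Sprucegrove, 1 Jan – 16 Mar 2002: 75 days → $70000 × 1.4% × 75/365 = $201.3699
The Township of Foxley, 17 Mar – 31 Dec 2002: 290 days → $70000 × 0.85% × 290/365 = $472.7397
Total = $674.1096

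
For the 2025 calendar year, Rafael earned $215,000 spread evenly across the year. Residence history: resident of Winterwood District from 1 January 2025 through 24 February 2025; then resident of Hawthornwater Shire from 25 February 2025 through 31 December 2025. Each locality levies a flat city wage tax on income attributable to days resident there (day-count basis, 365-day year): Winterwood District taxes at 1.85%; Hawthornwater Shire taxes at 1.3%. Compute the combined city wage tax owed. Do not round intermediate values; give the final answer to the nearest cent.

$2,973.18

Winterwood District, 1 January – 24 February 2025: 55 days → $215,000 × 1.85% × 55/365 = $599.3493
Hawthornwater Shire, 25 February – 31 December 2025: 310 days → $215,000 × 1.3% × 310/365 = $2,373.8356
Total = $2,973.1849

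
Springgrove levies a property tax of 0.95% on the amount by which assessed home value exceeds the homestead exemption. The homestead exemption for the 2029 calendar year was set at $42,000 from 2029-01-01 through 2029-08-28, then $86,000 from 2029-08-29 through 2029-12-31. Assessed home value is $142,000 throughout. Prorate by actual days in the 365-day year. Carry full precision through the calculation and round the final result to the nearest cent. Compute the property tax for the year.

2029-01-01 to 2029-08-28: 240 days, exemption $42,000 → ($142,000 − $42,000) × 0.95% × 240/365 = $624.6575
2029-08-29 to 2029-12-31: 125 days, exemption $86,000 → ($142,000 − $86,000) × 0.95% × 125/365 = $182.1918
Total = $806.8493

$806.85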